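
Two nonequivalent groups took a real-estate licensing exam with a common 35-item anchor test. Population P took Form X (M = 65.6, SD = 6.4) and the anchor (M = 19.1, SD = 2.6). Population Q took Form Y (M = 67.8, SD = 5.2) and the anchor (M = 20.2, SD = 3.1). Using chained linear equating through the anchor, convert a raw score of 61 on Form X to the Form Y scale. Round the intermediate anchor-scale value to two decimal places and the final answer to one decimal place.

62.8

Form X → anchor (Population P): v = (2.6/6.4)(61 − 65.6) + 19.1 = 17.23
anchor → Form Y (Population Q): y = (5.2/3.1)(17.23 − 20.2) + 67.8 = 62.8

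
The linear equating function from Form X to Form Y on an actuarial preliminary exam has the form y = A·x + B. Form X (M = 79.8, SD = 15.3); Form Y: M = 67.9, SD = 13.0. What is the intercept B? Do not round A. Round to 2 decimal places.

0.10

A = SD_Y / SD_X = 13.0 / 15.3 = 0.849673
B = M_Y − A·M_X = 67.9 − 0.849673 × 79.8 = 0.10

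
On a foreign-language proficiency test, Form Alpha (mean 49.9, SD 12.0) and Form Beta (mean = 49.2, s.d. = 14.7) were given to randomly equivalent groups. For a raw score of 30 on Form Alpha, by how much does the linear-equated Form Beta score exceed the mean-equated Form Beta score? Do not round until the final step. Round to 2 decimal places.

-4.48

Mean-equated: 30 + (49.2 − 49.9) = 29.30
Linear-equated: (14.7/12.0)(30 − 49.9) + 49.2 = 24.823
Difference = 24.823 − 29.30 = -4.48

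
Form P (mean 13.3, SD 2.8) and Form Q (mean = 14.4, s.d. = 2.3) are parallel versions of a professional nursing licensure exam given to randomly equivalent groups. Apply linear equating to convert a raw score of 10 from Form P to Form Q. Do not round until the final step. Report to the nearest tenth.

11.7

Linear equating: y = (SD_Y/SD_X)(x − M_X) + M_Y
y = (2.3/2.8)(10 − 13.3) + 14.4
y = 0.821429 × -3.3 + 14.4 = -2.7107 + 14.4 = 11.7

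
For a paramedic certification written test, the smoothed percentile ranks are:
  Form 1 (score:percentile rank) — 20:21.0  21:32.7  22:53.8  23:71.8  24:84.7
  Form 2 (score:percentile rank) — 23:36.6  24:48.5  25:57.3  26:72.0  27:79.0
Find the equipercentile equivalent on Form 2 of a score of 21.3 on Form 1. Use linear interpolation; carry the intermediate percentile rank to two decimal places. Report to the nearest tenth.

PR of 21.3 on Form 1: 32.7 + (21.3 − 21)/(22 − 21) × (53.8 − 32.7) = 39.03
On Form 2, PR 39.03 falls between score 23 (PR 36.6) and 24 (PR 48.5).
Interpolate: 23 + (39.03 − 36.6)/(48.5 − 36.6) × (24 − 23) = 23.2

23.2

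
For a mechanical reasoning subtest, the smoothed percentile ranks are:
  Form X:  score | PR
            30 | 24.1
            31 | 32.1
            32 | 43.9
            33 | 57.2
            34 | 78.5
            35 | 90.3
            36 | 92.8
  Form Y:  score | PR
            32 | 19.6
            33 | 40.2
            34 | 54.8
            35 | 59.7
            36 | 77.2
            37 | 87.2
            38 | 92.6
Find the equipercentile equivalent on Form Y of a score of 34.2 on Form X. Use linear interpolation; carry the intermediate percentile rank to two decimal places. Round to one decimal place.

36.4

PR of 34.2 on Form X: 78.5 + (34.2 − 34)/(35 − 34) × (90.3 − 78.5) = 80.86
On Form Y, PR 80.86 falls between score 36 (PR 77.2) and 37 (PR 87.2).
Interpolate: 36 + (80.86 − 77.2)/(87.2 − 77.2) × (37 − 36) = 36.4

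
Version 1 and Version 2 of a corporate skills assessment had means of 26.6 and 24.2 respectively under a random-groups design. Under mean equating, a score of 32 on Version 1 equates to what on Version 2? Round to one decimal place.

29.6

Mean equating: y = x + (M_Y − M_X) = 32 + (24.2 − 26.6) = 29.6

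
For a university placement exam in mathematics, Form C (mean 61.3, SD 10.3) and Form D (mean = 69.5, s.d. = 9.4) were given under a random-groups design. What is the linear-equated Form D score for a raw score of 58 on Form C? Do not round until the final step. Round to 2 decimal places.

66.49

Linear equating: y = (SD_Y/SD_X)(x − M_X) + M_Y
y = (9.4/10.3)(58 − 61.3) + 69.5
y = 0.912621 × -3.3 + 69.5 = -3.0117 + 69.5 = 66.49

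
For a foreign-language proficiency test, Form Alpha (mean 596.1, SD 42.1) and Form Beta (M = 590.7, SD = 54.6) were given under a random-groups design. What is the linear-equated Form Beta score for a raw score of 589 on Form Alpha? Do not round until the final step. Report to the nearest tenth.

Linear equating: y = (SD_Y/SD_X)(x − M_X) + M_Y
y = (54.6/42.1)(589 − 596.1) + 590.7
y = 1.296912 × -7.1 + 590.7 = -9.2081 + 590.7 = 581.5

581.5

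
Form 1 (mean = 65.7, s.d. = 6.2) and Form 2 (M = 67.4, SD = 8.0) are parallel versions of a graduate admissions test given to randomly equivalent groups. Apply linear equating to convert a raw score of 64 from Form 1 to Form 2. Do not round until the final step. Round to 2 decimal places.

65.21

Linear equating: y = (SD_Y/SD_X)(x − M_X) + M_Y
y = (8.0/6.2)(64 − 65.7) + 67.4
y = 1.290323 × -1.7 + 67.4 = -2.1935 + 67.4 = 65.21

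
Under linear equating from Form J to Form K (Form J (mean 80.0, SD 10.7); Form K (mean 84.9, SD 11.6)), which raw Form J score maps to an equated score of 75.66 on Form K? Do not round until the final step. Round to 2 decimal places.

71.48

Invert y = (SD_Y/SD_X)(x − M_X) + M_Y:
x = (SD_X/SD_Y)(y − M_Y) + M_X = (10.7/11.6)(75.66 − 84.9) + 80.0
x = 0.922414 × -9.240 + 80.0 = 71.48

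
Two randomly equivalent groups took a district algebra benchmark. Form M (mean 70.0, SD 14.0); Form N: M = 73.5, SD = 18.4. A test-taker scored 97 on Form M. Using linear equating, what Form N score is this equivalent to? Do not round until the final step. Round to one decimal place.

Linear equating: y = (SD_Y/SD_X)(x − M_X) + M_Y
y = (18.4/14.0)(97 − 70.0) + 73.5
y = 1.314286 × 27.0 + 73.5 = 35.4857 + 73.5 = 109.0

109.0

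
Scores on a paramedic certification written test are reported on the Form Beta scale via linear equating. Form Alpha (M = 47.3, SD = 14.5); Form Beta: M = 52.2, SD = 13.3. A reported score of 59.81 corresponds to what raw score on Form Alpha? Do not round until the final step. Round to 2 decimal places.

Invert y = (SD_Y/SD_X)(x − M_X) + M_Y:
x = (SD_X/SD_Y)(y − M_Y) + M_X = (14.5/13.3)(59.81 − 52.2) + 47.3
x = 1.090226 × 7.610 + 47.3 = 55.60

55.60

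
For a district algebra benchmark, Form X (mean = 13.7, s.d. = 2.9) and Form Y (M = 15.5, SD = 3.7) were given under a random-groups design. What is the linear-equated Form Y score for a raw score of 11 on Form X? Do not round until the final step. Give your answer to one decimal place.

12.1

Linear equating: y = (SD_Y/SD_X)(x − M_X) + M_Y
y = (3.7/2.9)(11 − 13.7) + 15.5
y = 1.275862 × -2.7 + 15.5 = -3.4448 + 15.5 = 12.1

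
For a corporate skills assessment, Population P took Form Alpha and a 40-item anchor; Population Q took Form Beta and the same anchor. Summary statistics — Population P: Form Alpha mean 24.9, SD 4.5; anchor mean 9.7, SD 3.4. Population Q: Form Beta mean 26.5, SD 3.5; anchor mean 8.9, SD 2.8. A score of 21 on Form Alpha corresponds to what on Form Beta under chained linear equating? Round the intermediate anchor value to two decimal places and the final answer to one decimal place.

Form Alpha → anchor (Population P): v = (3.4/4.5)(21 − 24.9) + 9.7 = 6.75
anchor → Form Beta (Population Q): y = (3.5/2.8)(6.75 − 8.9) + 26.5 = 23.8

23.8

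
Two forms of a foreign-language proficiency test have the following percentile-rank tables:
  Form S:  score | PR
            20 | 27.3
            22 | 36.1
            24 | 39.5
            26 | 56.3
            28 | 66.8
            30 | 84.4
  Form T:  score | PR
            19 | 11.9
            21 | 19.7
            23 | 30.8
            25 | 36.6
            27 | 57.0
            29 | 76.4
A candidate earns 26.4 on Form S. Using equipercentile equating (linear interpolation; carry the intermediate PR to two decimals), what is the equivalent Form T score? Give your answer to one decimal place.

PR of 26.4 on Form S: 56.3 + (26.4 − 26)/(28 − 26) × (66.8 − 56.3) = 58.40
On Form T, PR 58.40 falls between score 27 (PR 57.0) and 29 (PR 76.4).
Interpolate: 27 + (58.40 − 57.0)/(76.4 − 57.0) × (29 − 27) = 27.1

27.1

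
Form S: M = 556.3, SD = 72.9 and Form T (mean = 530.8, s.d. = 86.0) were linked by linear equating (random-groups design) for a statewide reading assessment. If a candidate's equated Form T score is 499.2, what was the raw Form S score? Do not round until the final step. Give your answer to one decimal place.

Invert y = (SD_Y/SD_X)(x − M_X) + M_Y:
x = (SD_X/SD_Y)(y − M_Y) + M_X = (72.9/86.0)(499.2 − 530.8) + 556.3
x = 0.847674 × -31.600 + 556.3 = 529.5

529.5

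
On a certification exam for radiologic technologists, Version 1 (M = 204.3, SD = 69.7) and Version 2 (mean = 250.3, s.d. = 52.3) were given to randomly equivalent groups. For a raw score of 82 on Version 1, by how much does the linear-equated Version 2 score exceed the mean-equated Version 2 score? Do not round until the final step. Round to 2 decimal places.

Mean-equated: 82 + (250.3 − 204.3) = 128.00
Linear-equated: (52.3/69.7)(82 − 204.3) + 250.3 = 158.531
Difference = 158.531 − 128.00 = 30.53

30.53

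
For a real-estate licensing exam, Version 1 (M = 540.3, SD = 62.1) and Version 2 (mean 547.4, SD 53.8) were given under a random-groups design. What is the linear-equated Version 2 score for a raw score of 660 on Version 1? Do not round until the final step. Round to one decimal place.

Linear equating: y = (SD_Y/SD_X)(x − M_X) + M_Y
y = (53.8/62.1)(660 − 540.3) + 547.4
y = 0.866345 × 119.7 + 547.4 = 103.7014 + 547.4 = 651.1

651.1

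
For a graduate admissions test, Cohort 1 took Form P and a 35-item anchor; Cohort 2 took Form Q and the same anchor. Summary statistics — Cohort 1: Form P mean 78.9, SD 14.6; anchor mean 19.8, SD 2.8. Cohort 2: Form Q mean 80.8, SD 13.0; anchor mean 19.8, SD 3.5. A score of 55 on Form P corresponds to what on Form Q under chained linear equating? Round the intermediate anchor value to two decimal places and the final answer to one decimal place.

Form P → anchor (Cohort 1): v = (2.8/14.6)(55 − 78.9) + 19.8 = 15.22
anchor → Form Q (Cohort 2): y = (13.0/3.5)(15.22 − 19.8) + 80.8 = 63.8

63.8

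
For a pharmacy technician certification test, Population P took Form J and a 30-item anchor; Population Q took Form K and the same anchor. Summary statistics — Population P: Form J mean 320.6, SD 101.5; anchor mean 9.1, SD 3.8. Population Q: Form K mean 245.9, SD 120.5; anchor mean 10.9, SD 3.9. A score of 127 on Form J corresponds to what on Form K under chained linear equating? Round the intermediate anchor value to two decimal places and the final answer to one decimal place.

-33.7

Form J → anchor (Population P): v = (3.8/101.5)(127 − 320.6) + 9.1 = 1.85
anchor → Form K (Population Q): y = (120.5/3.9)(1.85 − 10.9) + 245.9 = -33.7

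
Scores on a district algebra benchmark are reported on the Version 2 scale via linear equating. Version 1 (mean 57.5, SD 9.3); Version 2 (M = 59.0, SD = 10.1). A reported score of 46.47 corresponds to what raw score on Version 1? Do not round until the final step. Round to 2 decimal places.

45.96

Invert y = (SD_Y/SD_X)(x − M_X) + M_Y:
x = (SD_X/SD_Y)(y − M_Y) + M_X = (9.3/10.1)(46.47 − 59.0) + 57.5
x = 0.920792 × -12.530 + 57.5 = 45.96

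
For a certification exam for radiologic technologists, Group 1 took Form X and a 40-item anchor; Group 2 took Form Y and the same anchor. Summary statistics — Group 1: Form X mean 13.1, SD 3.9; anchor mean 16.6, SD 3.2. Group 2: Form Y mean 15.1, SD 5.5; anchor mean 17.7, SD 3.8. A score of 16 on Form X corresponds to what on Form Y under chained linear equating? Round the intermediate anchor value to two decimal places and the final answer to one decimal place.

Form X → anchor (Group 1): v = (3.2/3.9)(16 − 13.1) + 16.6 = 18.98
anchor → Form Y (Group 2): y = (5.5/3.8)(18.98 − 17.7) + 15.1 = 17.0

17.0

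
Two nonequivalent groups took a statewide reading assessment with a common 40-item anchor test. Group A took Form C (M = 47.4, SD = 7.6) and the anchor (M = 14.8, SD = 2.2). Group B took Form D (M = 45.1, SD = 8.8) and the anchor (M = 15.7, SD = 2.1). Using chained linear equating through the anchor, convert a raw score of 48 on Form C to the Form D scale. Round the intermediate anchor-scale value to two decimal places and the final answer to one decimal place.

Form C → anchor (Group A): v = (2.2/7.6)(48 − 47.4) + 14.8 = 14.97
anchor → Form D (Group B): y = (8.8/2.1)(14.97 − 15.7) + 45.1 = 42.0

42.0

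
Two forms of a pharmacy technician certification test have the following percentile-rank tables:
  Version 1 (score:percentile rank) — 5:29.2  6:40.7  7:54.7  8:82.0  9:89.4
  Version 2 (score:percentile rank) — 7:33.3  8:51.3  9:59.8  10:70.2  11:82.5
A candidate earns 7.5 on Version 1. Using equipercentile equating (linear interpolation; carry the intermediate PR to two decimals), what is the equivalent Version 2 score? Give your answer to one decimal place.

9.8

PR of 7.5 on Version 1: 54.7 + (7.5 − 7)/(8 − 7) × (82.0 − 54.7) = 68.35
On Version 2, PR 68.35 falls between score 9 (PR 59.8) and 10 (PR 70.2).
Interpolate: 9 + (68.35 − 59.8)/(70.2 − 59.8) × (10 − 9) = 9.8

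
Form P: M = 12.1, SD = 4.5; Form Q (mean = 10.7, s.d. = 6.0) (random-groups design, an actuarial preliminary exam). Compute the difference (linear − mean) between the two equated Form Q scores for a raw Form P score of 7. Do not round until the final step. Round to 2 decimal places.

-1.70

Mean-equated: 7 + (10.7 − 12.1) = 5.60
Linear-equated: (6.0/4.5)(7 − 12.1) + 10.7 = 3.900
Difference = 3.900 − 5.60 = -1.70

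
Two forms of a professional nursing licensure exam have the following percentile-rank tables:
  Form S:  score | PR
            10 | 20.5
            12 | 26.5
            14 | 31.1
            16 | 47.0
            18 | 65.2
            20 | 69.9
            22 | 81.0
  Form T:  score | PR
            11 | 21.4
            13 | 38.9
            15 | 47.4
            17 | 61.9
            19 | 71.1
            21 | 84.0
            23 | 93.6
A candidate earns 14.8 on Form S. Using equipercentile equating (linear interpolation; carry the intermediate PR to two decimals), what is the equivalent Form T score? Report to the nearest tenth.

PR of 14.8 on Form S: 31.1 + (14.8 − 14)/(16 − 14) × (47.0 − 31.1) = 37.46
On Form T, PR 37.46 falls between score 11 (PR 21.4) and 13 (PR 38.9).
Interpolate: 11 + (37.46 − 21.4)/(38.9 − 21.4) × (13 − 11) = 12.8

12.8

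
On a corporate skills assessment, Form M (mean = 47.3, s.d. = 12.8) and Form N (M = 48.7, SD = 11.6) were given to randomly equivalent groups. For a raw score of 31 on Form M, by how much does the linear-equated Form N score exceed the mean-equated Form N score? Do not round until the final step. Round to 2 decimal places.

1.53

Mean-equated: 31 + (48.7 − 47.3) = 32.40
Linear-equated: (11.6/12.8)(31 − 47.3) + 48.7 = 33.928
Difference = 33.928 − 32.40 = 1.53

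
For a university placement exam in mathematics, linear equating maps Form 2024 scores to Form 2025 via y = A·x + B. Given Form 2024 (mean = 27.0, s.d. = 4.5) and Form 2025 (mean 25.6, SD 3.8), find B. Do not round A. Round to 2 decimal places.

A = SD_Y / SD_X = 3.8 / 4.5 = 0.844444
B = M_Y − A·M_X = 25.6 − 0.844444 × 27.0 = 2.80

2.80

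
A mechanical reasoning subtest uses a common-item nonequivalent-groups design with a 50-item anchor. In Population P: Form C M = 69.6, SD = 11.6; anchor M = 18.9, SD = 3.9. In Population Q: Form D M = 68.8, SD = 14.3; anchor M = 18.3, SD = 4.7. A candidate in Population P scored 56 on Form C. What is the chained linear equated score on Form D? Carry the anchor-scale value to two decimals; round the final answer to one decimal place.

Form C → anchor (Population P): v = (3.9/11.6)(56 − 69.6) + 18.9 = 14.33
anchor → Form D (Population Q): y = (14.3/4.7)(14.33 − 18.3) + 68.8 = 56.7

56.7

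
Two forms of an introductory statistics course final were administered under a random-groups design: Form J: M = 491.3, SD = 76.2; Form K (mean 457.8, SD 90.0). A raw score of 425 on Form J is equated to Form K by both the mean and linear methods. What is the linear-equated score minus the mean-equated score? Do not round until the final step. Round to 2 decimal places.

-12.01

Mean-equated: 425 + (457.8 − 491.3) = 391.50
Linear-equated: (90.0/76.2)(425 − 491.3) + 457.8 = 379.493
Difference = 379.493 − 391.50 = -12.01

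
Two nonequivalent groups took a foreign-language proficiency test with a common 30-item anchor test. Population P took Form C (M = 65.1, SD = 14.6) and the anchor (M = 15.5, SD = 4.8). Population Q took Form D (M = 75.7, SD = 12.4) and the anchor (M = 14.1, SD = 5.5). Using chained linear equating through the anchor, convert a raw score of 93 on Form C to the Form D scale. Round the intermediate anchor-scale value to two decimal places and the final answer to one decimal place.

Form C → anchor (Population P): v = (4.8/14.6)(93 − 65.1) + 15.5 = 24.67
anchor → Form D (Population Q): y = (12.4/5.5)(24.67 − 14.1) + 75.7 = 99.5

99.5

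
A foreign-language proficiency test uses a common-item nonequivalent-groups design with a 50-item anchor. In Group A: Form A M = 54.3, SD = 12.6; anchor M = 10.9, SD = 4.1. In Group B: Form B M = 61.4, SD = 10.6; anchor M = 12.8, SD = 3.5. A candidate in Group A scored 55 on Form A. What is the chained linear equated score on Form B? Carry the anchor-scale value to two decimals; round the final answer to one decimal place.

56.3

Form A → anchor (Group A): v = (4.1/12.6)(55 − 54.3) + 10.9 = 11.13
anchor → Form B (Group B): y = (10.6/3.5)(11.13 − 12.8) + 61.4 = 56.3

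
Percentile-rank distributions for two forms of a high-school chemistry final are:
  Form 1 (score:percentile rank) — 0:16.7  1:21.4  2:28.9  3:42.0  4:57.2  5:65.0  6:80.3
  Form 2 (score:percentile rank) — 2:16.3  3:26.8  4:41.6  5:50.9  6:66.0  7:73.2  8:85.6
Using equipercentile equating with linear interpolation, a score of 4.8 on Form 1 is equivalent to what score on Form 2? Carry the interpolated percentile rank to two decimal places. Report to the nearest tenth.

PR of 4.8 on Form 1: 57.2 + (4.8 − 4)/(5 − 4) × (65.0 − 57.2) = 63.44
On Form 2, PR 63.44 falls between score 5 (PR 50.9) and 6 (PR 66.0).
Interpolate: 5 + (63.44 − 50.9)/(66.0 − 50.9) × (6 − 5) = 5.8

5.8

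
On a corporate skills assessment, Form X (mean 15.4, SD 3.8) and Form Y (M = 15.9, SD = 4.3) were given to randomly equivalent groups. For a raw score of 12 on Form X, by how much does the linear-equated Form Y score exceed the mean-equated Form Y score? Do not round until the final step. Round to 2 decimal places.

Mean-equated: 12 + (15.9 − 15.4) = 12.50
Linear-equated: (4.3/3.8)(12 − 15.4) + 15.9 = 12.053
Difference = 12.053 − 12.50 = -0.45

-0.45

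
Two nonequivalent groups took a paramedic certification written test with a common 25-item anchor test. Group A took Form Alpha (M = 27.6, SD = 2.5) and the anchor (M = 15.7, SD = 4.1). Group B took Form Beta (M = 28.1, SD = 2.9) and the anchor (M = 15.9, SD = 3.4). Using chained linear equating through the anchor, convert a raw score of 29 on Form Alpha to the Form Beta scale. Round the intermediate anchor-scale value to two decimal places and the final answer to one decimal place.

Form Alpha → anchor (Group A): v = (4.1/2.5)(29 − 27.6) + 15.7 = 18.00
anchor → Form Beta (Group B): y = (2.9/3.4)(18.00 − 15.9) + 28.1 = 29.9

29.9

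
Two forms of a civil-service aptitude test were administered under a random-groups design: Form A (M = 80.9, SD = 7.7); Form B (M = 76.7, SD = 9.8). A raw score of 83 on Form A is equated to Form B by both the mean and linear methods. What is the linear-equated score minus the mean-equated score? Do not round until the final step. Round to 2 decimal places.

Mean-equated: 83 + (76.7 − 80.9) = 78.80
Linear-equated: (9.8/7.7)(83 − 80.9) + 76.7 = 79.373
Difference = 79.373 − 78.80 = 0.57

0.57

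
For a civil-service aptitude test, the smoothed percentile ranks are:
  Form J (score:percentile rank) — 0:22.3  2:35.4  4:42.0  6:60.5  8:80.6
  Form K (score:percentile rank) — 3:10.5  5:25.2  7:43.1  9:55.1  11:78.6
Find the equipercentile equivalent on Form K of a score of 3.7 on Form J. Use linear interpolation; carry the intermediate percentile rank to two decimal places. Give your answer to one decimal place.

PR of 3.7 on Form J: 35.4 + (3.7 − 2)/(4 − 2) × (42.0 − 35.4) = 41.01
On Form K, PR 41.01 falls between score 5 (PR 25.2) and 7 (PR 43.1).
Interpolate: 5 + (41.01 − 25.2)/(43.1 − 25.2) × (7 − 5) = 6.8

6.8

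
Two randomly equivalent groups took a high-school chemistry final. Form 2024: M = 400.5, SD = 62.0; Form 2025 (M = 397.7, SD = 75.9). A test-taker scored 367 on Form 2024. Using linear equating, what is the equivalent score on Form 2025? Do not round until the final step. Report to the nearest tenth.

356.7

Linear equating: y = (SD_Y/SD_X)(x − M_X) + M_Y
y = (75.9/62.0)(367 − 400.5) + 397.7
y = 1.224194 × -33.5 + 397.7 = -41.0105 + 397.7 = 356.7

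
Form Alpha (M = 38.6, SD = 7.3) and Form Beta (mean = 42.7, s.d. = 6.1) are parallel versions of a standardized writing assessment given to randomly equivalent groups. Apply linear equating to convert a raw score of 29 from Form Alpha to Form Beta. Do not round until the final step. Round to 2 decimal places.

Linear equating: y = (SD_Y/SD_X)(x − M_X) + M_Y
y = (6.1/7.3)(29 − 38.6) + 42.7
y = 0.835616 × -9.6 + 42.7 = -8.0219 + 42.7 = 34.68

34.68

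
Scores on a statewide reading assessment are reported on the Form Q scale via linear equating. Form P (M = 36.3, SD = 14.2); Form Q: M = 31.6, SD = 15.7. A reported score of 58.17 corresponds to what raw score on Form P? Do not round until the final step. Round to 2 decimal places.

Invert y = (SD_Y/SD_X)(x − M_X) + M_Y:
x = (SD_X/SD_Y)(y − M_Y) + M_X = (14.2/15.7)(58.17 − 31.6) + 36.3
x = 0.904459 × 26.570 + 36.3 = 60.33

60.33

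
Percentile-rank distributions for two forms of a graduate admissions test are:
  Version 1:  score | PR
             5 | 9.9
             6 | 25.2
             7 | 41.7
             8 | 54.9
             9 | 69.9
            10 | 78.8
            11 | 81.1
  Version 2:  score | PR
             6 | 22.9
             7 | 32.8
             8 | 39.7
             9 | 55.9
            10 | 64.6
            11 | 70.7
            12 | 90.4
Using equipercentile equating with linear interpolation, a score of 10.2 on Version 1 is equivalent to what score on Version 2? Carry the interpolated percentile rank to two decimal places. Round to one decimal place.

11.4

PR of 10.2 on Version 1: 78.8 + (10.2 − 10)/(11 − 10) × (81.1 − 78.8) = 79.26
On Version 2, PR 79.26 falls between score 11 (PR 70.7) and 12 (PR 90.4).
Interpolate: 11 + (79.26 − 70.7)/(90.4 − 70.7) × (12 − 11) = 11.4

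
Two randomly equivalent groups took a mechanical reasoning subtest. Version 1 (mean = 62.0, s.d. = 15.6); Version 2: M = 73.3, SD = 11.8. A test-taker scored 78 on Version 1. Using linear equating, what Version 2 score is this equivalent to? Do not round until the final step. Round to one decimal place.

85.4

Linear equating: y = (SD_Y/SD_X)(x − M_X) + M_Y
y = (11.8/15.6)(78 − 62.0) + 73.3
y = 0.756410 × 16.0 + 73.3 = 12.1026 + 73.3 = 85.4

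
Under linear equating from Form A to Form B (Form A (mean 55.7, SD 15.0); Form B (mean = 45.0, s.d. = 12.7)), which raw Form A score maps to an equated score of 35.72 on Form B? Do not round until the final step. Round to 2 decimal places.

Invert y = (SD_Y/SD_X)(x − M_X) + M_Y:
x = (SD_X/SD_Y)(y − M_Y) + M_X = (15.0/12.7)(35.72 − 45.0) + 55.7
x = 1.181102 × -9.280 + 55.7 = 44.74

44.74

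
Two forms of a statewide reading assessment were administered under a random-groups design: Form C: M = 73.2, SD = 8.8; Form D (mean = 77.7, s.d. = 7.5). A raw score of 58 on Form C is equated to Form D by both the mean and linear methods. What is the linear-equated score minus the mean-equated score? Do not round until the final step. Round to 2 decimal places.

Mean-equated: 58 + (77.7 − 73.2) = 62.50
Linear-equated: (7.5/8.8)(58 − 73.2) + 77.7 = 64.745
Difference = 64.745 − 62.50 = 2.25

2.25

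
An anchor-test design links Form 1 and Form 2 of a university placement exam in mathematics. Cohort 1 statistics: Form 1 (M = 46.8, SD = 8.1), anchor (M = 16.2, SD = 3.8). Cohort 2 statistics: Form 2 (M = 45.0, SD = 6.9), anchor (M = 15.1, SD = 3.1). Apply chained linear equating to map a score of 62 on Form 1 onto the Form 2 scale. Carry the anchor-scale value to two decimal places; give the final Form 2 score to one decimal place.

Form 1 → anchor (Cohort 1): v = (3.8/8.1)(62 − 46.8) + 16.2 = 23.33
anchor → Form 2 (Cohort 2): y = (6.9/3.1)(23.33 − 15.1) + 45.0 = 63.3

63.3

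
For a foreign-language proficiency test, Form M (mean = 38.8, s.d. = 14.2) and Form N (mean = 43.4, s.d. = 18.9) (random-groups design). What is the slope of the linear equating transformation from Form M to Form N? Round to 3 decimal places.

A = SD_Y / SD_X = 18.9 / 14.2 = 1.331

1.331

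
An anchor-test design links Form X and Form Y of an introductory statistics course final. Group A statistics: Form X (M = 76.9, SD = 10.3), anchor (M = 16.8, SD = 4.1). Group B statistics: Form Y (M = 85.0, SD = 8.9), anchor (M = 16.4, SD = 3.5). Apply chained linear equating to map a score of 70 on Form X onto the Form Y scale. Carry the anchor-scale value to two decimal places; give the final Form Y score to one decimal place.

Form X → anchor (Group A): v = (4.1/10.3)(70 − 76.9) + 16.8 = 14.05
anchor → Form Y (Group B): y = (8.9/3.5)(14.05 − 16.4) + 85.0 = 79.0

79.0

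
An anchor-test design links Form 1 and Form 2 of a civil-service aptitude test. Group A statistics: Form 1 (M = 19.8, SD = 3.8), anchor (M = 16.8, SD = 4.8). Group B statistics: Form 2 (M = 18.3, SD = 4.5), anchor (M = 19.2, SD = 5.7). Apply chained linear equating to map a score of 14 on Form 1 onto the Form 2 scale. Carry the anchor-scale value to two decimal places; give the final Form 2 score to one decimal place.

Form 1 → anchor (Group A): v = (4.8/3.8)(14 − 19.8) + 16.8 = 9.47
anchor → Form 2 (Group B): y = (4.5/5.7)(9.47 − 19.2) + 18.3 = 10.6

10.6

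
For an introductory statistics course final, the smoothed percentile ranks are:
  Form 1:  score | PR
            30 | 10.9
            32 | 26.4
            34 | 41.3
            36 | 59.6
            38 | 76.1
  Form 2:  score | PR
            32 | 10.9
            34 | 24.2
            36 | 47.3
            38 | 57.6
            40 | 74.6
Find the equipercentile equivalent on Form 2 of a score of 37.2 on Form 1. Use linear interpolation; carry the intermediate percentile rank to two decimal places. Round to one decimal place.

39.4

PR of 37.2 on Form 1: 59.6 + (37.2 − 36)/(38 − 36) × (76.1 − 59.6) = 69.50
On Form 2, PR 69.50 falls between score 38 (PR 57.6) and 40 (PR 74.6).
Interpolate: 38 + (69.50 − 57.6)/(74.6 − 57.6) × (40 − 38) = 39.4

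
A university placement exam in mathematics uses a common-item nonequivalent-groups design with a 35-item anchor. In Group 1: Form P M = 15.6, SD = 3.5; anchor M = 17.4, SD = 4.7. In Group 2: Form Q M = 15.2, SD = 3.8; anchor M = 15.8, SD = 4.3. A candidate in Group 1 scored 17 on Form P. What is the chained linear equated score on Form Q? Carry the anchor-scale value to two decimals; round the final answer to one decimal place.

18.3

Form P → anchor (Group 1): v = (4.7/3.5)(17 − 15.6) + 17.4 = 19.28
anchor → Form Q (Group 2): y = (3.8/4.3)(19.28 − 15.8) + 15.2 = 18.3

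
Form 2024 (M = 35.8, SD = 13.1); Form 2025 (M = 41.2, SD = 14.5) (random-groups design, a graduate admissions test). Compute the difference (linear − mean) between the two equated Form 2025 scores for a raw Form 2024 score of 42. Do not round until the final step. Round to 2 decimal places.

0.66

Mean-equated: 42 + (41.2 − 35.8) = 47.40
Linear-equated: (14.5/13.1)(42 − 35.8) + 41.2 = 48.063
Difference = 48.063 − 47.40 = 0.66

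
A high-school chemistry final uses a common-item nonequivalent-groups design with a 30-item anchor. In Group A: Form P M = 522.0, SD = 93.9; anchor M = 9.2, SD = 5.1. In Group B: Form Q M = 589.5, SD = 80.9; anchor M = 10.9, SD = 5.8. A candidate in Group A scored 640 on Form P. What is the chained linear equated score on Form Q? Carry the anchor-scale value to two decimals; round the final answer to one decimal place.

655.2

Form P → anchor (Group A): v = (5.1/93.9)(640 − 522.0) + 9.2 = 15.61
anchor → Form Q (Group B): y = (80.9/5.8)(15.61 − 10.9) + 589.5 = 655.2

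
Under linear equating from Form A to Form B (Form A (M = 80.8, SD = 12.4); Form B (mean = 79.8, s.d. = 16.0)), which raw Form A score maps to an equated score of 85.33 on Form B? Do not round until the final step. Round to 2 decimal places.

Invert y = (SD_Y/SD_X)(x − M_X) + M_Y:
x = (SD_X/SD_Y)(y − M_Y) + M_X = (12.4/16.0)(85.33 − 79.8) + 80.8
x = 0.775000 × 5.530 + 80.8 = 85.09

85.09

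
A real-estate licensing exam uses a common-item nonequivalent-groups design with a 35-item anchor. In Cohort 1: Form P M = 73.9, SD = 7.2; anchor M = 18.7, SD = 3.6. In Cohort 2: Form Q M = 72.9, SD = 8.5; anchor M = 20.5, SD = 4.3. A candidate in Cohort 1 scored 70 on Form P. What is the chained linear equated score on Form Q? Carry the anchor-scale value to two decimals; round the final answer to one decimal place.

Form P → anchor (Cohort 1): v = (3.6/7.2)(70 − 73.9) + 18.7 = 16.75
anchor → Form Q (Cohort 2): y = (8.5/4.3)(16.75 − 20.5) + 72.9 = 65.5

65.5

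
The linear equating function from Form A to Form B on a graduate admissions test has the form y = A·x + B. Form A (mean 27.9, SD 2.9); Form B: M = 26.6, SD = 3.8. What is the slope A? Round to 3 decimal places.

1.310

A = SD_Y / SD_X = 3.8 / 2.9 = 1.310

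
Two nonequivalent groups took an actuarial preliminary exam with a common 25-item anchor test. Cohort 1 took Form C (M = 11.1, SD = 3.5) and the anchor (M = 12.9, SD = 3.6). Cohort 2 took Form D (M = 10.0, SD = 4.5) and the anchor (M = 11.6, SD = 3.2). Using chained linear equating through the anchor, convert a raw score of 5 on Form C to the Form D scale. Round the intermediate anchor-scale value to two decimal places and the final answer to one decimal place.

3.0

Form C → anchor (Cohort 1): v = (3.6/3.5)(5 − 11.1) + 12.9 = 6.63
anchor → Form D (Cohort 2): y = (4.5/3.2)(6.63 − 11.6) + 10.0 = 3.0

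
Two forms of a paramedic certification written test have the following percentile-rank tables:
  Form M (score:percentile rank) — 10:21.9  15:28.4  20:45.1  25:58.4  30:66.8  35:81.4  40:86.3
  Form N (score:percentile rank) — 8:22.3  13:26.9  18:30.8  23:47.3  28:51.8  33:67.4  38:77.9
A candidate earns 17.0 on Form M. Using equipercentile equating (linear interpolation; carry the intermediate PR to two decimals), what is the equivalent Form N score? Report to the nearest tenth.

19.3

PR of 17.0 on Form M: 28.4 + (17.0 − 15)/(20 − 15) × (45.1 − 28.4) = 35.08
On Form N, PR 35.08 falls between score 18 (PR 30.8) and 23 (PR 47.3).
Interpolate: 18 + (35.08 − 30.8)/(47.3 − 30.8) × (23 − 18) = 19.3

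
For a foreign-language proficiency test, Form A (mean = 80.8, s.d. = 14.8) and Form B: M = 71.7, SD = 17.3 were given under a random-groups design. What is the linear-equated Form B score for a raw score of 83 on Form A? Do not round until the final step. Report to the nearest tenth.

74.3

Linear equating: y = (SD_Y/SD_X)(x − M_X) + M_Y
y = (17.3/14.8)(83 − 80.8) + 71.7
y = 1.168919 × 2.2 + 71.7 = 2.5716 + 71.7 = 74.3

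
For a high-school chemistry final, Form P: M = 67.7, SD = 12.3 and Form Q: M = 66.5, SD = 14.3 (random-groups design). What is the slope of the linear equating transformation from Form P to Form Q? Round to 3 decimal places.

1.163

A = SD_Y / SD_X = 14.3 / 12.3 = 1.163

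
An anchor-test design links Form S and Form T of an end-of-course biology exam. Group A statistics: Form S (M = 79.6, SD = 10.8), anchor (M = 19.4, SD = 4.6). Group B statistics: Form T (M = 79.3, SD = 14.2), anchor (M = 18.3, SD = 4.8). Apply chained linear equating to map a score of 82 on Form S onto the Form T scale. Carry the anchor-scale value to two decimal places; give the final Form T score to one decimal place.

85.6

Form S → anchor (Group A): v = (4.6/10.8)(82 − 79.6) + 19.4 = 20.42
anchor → Form T (Group B): y = (14.2/4.8)(20.42 − 18.3) + 79.3 = 85.6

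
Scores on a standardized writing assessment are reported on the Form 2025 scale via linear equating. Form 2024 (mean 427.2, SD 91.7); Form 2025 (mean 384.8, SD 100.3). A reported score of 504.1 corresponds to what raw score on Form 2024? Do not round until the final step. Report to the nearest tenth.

Invert y = (SD_Y/SD_X)(x − M_X) + M_Y:
x = (SD_X/SD_Y)(y − M_Y) + M_X = (91.7/100.3)(504.1 − 384.8) + 427.2
x = 0.914257 × 119.300 + 427.2 = 536.3

536.3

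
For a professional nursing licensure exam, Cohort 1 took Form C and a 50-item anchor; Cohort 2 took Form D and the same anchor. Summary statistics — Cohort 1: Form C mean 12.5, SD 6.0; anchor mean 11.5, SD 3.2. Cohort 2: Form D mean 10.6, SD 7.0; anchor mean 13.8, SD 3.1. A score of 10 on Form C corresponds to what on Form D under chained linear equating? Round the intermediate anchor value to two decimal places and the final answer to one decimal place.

Form C → anchor (Cohort 1): v = (3.2/6.0)(10 − 12.5) + 11.5 = 10.17
anchor → Form D (Cohort 2): y = (7.0/3.1)(10.17 − 13.8) + 10.6 = 2.4

2.4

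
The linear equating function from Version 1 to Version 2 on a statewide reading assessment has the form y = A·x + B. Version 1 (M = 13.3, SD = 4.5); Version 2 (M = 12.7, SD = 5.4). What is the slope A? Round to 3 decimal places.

A = SD_Y / SD_X = 5.4 / 4.5 = 1.200

1.200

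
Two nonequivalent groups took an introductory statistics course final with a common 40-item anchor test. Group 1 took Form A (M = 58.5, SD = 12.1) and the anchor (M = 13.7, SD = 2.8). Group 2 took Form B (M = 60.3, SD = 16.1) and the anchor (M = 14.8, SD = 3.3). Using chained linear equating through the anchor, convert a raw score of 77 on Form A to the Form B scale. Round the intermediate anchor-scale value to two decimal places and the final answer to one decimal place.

Form A → anchor (Group 1): v = (2.8/12.1)(77 − 58.5) + 13.7 = 17.98
anchor → Form B (Group 2): y = (16.1/3.3)(17.98 − 14.8) + 60.3 = 75.8

75.8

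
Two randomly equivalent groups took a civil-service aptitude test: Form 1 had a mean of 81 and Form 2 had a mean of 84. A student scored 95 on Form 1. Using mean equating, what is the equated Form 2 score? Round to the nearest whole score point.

Mean equating: y = x + (M_Y − M_X) = 95 + (84 − 81) = 98

98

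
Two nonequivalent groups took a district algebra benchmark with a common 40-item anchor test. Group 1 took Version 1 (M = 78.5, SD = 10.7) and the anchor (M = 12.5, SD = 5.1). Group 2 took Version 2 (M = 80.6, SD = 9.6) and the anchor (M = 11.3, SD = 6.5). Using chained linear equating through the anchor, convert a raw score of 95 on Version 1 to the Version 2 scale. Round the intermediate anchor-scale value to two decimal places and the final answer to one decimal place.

Version 1 → anchor (Group 1): v = (5.1/10.7)(95 − 78.5) + 12.5 = 20.36
anchor → Version 2 (Group 2): y = (9.6/6.5)(20.36 − 11.3) + 80.6 = 94.0

94.0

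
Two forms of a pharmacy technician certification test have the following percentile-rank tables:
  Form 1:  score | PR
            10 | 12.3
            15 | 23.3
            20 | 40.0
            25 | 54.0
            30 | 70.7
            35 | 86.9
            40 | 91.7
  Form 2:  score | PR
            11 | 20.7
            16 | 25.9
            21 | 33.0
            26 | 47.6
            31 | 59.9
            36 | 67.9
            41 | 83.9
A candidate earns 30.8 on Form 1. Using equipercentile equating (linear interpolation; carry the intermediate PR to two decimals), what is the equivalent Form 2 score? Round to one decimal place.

PR of 30.8 on Form 1: 70.7 + (30.8 − 30)/(35 − 30) × (86.9 − 70.7) = 73.29
On Form 2, PR 73.29 falls between score 36 (PR 67.9) and 41 (PR 83.9).
Interpolate: 36 + (73.29 − 67.9)/(83.9 − 67.9) × (41 − 36) = 37.7

37.7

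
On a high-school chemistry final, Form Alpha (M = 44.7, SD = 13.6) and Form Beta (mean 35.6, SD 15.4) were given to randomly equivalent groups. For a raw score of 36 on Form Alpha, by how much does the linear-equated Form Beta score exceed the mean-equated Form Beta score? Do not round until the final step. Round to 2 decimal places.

Mean-equated: 36 + (35.6 − 44.7) = 26.90
Linear-equated: (15.4/13.6)(36 − 44.7) + 35.6 = 25.749
Difference = 25.749 − 26.90 = -1.15

-1.15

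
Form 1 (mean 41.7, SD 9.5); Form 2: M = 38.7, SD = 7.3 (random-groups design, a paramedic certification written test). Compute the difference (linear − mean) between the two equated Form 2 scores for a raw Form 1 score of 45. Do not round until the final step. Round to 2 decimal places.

-0.76

Mean-equated: 45 + (38.7 − 41.7) = 42.00
Linear-equated: (7.3/9.5)(45 − 41.7) + 38.7 = 41.236
Difference = 41.236 − 42.00 = -0.76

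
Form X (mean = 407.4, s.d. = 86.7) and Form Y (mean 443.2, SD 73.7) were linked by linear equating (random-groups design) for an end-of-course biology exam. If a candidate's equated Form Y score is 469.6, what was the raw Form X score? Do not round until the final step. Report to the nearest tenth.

438.5

Invert y = (SD_Y/SD_X)(x − M_X) + M_Y:
x = (SD_X/SD_Y)(y − M_Y) + M_X = (86.7/73.7)(469.6 − 443.2) + 407.4
x = 1.176391 × 26.400 + 407.4 = 438.5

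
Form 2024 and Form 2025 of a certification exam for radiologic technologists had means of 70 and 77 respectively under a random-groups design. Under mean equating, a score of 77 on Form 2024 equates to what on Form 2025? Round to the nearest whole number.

Mean equating: y = x + (M_Y − M_X) = 77 + (77 − 70) = 84

84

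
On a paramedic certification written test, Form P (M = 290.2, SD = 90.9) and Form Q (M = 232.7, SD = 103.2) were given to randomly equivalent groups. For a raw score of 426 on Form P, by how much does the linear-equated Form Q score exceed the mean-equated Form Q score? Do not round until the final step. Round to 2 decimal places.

18.38

Mean-equated: 426 + (232.7 − 290.2) = 368.50
Linear-equated: (103.2/90.9)(426 − 290.2) + 232.7 = 386.876
Difference = 386.876 − 368.50 = 18.38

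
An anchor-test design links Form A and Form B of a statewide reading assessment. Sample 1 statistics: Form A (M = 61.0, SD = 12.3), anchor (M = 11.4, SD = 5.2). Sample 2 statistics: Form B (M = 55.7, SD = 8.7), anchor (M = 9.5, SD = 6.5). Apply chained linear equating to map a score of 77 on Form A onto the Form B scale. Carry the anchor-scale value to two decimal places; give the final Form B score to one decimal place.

Form A → anchor (Sample 1): v = (5.2/12.3)(77 − 61.0) + 11.4 = 18.16
anchor → Form B (Sample 2): y = (8.7/6.5)(18.16 − 9.5) + 55.7 = 67.3

67.3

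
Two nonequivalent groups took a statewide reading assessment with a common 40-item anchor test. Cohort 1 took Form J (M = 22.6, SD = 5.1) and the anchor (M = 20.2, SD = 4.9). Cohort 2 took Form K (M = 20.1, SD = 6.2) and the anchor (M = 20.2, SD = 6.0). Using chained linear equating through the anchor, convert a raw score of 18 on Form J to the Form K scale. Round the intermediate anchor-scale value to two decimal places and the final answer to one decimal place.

Form J → anchor (Cohort 1): v = (4.9/5.1)(18 − 22.6) + 20.2 = 15.78
anchor → Form K (Cohort 2): y = (6.2/6.0)(15.78 − 20.2) + 20.1 = 15.5

15.5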